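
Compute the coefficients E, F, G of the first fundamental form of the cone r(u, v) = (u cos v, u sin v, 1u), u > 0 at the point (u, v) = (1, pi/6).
E = 2;  F = 0;  G = 1

Partials: r_u = (cos(v), sin(v), 1), r_v = (-u*sin(v), u*cos(v), 0). As functions of (u, v):
  E = r_u · r_u = 2,
  F = r_u · r_v = 0,
  G = r_v · r_v = u^2.
Evaluating at (u, v) = (1, pi/6): E = 2, F = 0, G = 1.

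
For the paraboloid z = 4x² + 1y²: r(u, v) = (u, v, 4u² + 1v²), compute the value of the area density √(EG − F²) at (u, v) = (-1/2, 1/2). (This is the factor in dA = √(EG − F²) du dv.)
√(EG − F²)|_{(-1/2, 1/2)} = 3*sqrt(2)

E = 64*u^2 + 1, F = 16*u*v, G = 4*v^2 + 1, so EG − F² = 64*u^2 + 4*v^2 + 1. Taking the positive square root: √(EG − F²) = sqrt(64*u^2 + 4*v^2 + 1). At (u, v) = (-1/2, 1/2): 3*sqrt(2).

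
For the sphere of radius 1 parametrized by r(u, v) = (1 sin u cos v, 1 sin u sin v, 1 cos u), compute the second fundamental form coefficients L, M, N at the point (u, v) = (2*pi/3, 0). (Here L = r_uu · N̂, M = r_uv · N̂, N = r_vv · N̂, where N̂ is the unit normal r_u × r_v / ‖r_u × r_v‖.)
L = -1;  M = 0;  N = -3/4

Compute the unit normal N̂(u, v) = (sin(u)^2*cos(v)/Abs(sin(u)), sin(u)^2*sin(v)/Abs(sin(u)), sin(2*u)/(2*Abs(sin(u)))), and the second partials r_uu, r_uv, r_vv. Take dot products:
  L(u, v) = r_uu · N̂ = -sin(u)/Abs(sin(u)),
  M(u, v) = r_uv · N̂ = 0,
  N(u, v) = r_vv · N̂ = -sin(u)^3/Abs(sin(u)).
Evaluating at (u, v) = (2*pi/3, 0):
  L = -1, M = 0, N = -3/4.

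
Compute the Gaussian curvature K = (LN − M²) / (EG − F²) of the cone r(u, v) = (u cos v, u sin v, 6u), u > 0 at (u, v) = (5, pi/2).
K = 0

Coefficients of the first fundamental form: E = 37, F = 0, G = u^2.
Coefficients of the second fundamental form: L = 0, M = 0, N = 6*sqrt(37)*u^2/(37*Abs(u)).
Assemble K = (LN − M²)/(EG − F²) = 0. At (u, v) = (5, pi/2): K = 0.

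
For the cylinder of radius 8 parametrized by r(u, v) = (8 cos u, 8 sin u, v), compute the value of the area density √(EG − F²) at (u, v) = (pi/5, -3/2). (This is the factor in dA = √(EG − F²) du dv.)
√(EG − F²)|_{(pi/5, -3/2)} = 8

E = 64, F = 0, G = 1, so EG − F² = 64. Taking the positive square root: √(EG − F²) = 8. At (u, v) = (pi/5, -3/2): 8.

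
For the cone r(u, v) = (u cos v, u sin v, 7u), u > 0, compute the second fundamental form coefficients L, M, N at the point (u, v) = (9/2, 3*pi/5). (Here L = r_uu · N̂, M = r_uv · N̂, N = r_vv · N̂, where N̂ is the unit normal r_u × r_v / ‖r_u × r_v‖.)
L = 0;  M = 0;  N = 63*sqrt(2)/20

Compute the unit normal N̂(u, v) = (-7*sqrt(2)*u*cos(v)/(10*Abs(u)), -7*sqrt(2)*u*sin(v)/(10*Abs(u)), sqrt(2)*u/(10*Abs(u))), and the second partials r_uu, r_uv, r_vv. Take dot products:
  L(u, v) = r_uu · N̂ = 0,
  M(u, v) = r_uv · N̂ = 0,
  N(u, v) = r_vv · N̂ = 7*sqrt(2)*u^2/(10*Abs(u)).
Evaluating at (u, v) = (9/2, 3*pi/5):
  L = 0, M = 0, N = 63*sqrt(2)/20.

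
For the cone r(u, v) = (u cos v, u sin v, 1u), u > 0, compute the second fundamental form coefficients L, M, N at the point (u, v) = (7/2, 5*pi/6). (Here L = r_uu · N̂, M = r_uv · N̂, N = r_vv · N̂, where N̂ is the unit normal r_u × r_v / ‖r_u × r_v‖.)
L = 0;  M = 0;  N = 7*sqrt(2)/4

Compute the unit normal N̂(u, v) = (-sqrt(2)*u*cos(v)/(2*Abs(u)), -sqrt(2)*u*sin(v)/(2*Abs(u)), sqrt(2)*u/(2*Abs(u))), and the second partials r_uu, r_uv, r_vv. Take dot products:
  L(u, v) = r_uu · N̂ = 0,
  M(u, v) = r_uv · N̂ = 0,
  N(u, v) = r_vv · N̂ = sqrt(2)*u^2/(2*Abs(u)).
Evaluating at (u, v) = (7/2, 5*pi/6):
  L = 0, M = 0, N = 7*sqrt(2)/4.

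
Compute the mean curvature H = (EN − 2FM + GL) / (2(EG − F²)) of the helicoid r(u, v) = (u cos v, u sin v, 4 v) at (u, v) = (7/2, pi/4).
H = 0

With E = 1, F = 0, G = u^2 + 16, L = 0, M = -4/sqrt(u^2 + 16), N = 0, assemble
  H = (EN − 2FM + GL) / (2(EG − F²)) = 0.
At (u, v) = (7/2, pi/4): H = 0.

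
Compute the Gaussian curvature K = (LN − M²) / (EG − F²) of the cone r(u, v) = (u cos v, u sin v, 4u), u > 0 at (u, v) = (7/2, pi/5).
K = 0

Coefficients of the first fundamental form: E = 17, F = 0, G = u^2.
Coefficients of the second fundamental form: L = 0, M = 0, N = 4*sqrt(17)*u^2/(17*Abs(u)).
Assemble K = (LN − M²)/(EG − F²) = 0. At (u, v) = (7/2, pi/5): K = 0.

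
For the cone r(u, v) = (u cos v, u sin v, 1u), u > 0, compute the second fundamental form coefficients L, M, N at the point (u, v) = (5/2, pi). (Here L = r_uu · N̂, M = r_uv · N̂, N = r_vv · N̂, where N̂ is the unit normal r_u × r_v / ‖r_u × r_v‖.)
L = 0;  M = 0;  N = 5*sqrt(2)/4

Compute the unit normal N̂(u, v) = (-sqrt(2)*u*cos(v)/(2*Abs(u)), -sqrt(2)*u*sin(v)/(2*Abs(u)), sqrt(2)*u/(2*Abs(u))), and the second partials r_uu, r_uv, r_vv. Take dot products:
  L(u, v) = r_uu · N̂ = 0,
  M(u, v) = r_uv · N̂ = 0,
  N(u, v) = r_vv · N̂ = sqrt(2)*u^2/(2*Abs(u)).
Evaluating at (u, v) = (5/2, pi):
  L = 0, M = 0, N = 5*sqrt(2)/4.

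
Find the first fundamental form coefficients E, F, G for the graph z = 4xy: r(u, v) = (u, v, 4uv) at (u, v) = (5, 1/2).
E = 5;  F = 40;  G = 401

Partials: r_u = (1, 0, 4*v), r_v = (0, 1, 4*u). As functions of (u, v):
  E = r_u · r_u = 16*v^2 + 1,
  F = r_u · r_v = 16*u*v,
  G = r_v · r_v = 16*u^2 + 1.
Evaluating at (u, v) = (5, 1/2): E = 5, F = 40, G = 401.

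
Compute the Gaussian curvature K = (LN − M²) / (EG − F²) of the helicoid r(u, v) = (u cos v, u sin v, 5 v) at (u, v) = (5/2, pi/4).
K = -16/625

Coefficients of the first fundamental form: E = 1, F = 0, G = u^2 + 25.
Coefficients of the second fundamental form: L = 0, M = -5/sqrt(u^2 + 25), N = 0.
Assemble K = (LN − M²)/(EG − F²) = -25/(u^2 + 25)^2. At (u, v) = (5/2, pi/4): K = -16/625.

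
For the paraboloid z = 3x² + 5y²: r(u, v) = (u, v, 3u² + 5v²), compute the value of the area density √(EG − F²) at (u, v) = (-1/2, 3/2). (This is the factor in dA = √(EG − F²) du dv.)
√(EG − F²)|_{(-1/2, 3/2)} = sqrt(235)

E = 36*u^2 + 1, F = 60*u*v, G = 100*v^2 + 1, so EG − F² = 36*u^2 + 100*v^2 + 1. Taking the positive square root: √(EG − F²) = sqrt(36*u^2 + 100*v^2 + 1). At (u, v) = (-1/2, 3/2): sqrt(235).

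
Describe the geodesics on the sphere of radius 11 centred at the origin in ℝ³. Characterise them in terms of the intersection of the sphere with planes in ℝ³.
Geodesics on the sphere of radius 11 are great circles — circles of radius 11 obtained as the intersection of the sphere with planes through the origin (the centre of the sphere).

A curve α(t) of nonzero constant speed on the sphere of radius 11 is a geodesic iff its acceleration α̈ is everywhere normal to the surface, i.e. parallel to the radial vector α(t). Then d/dt(α × α̇) = α̇ × α̇ + α × α̈ = 0, so α × α̇ is a constant vector n ≠ 0 and α(t) · n = 0 for all t: α lies in the plane through the origin with normal n. The intersection of that plane with the sphere is a circle of radius 11 (a great circle). Conversely, a great circle traversed at constant speed has centripetal acceleration pointing at the origin, hence normal to the sphere, so every great circle is a geodesic.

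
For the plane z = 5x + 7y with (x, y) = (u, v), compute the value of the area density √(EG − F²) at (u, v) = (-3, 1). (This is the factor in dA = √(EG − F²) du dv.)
√(EG − F²)|_{(-3, 1)} = 5*sqrt(3)

E = 26, F = 35, G = 50, so EG − F² = 75. Taking the positive square root: √(EG − F²) = 5*sqrt(3). At (u, v) = (-3, 1): 5*sqrt(3).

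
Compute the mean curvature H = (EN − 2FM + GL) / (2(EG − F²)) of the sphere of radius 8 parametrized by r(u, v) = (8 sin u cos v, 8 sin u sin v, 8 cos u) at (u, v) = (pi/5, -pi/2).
H = -1/8

With E = 64, F = 0, G = 64*sin(u)^2, L = -8*sin(u)/Abs(sin(u)), M = 0, N = -8*sin(u)^3/Abs(sin(u)), assemble
  H = (EN − 2FM + GL) / (2(EG − F²)) = -sin(u)/(8*Abs(sin(u))).
At (u, v) = (pi/5, -pi/2): H = -1/8.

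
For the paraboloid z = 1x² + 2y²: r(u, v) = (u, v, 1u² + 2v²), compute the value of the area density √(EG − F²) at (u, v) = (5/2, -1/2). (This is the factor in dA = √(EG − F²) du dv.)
√(EG − F²)|_{(5/2, -1/2)} = sqrt(30)

E = 4*u^2 + 1, F = 8*u*v, G = 16*v^2 + 1, so EG − F² = 4*u^2 + 16*v^2 + 1. Taking the positive square root: √(EG − F²) = sqrt(4*u^2 + 16*v^2 + 1). At (u, v) = (5/2, -1/2): sqrt(30).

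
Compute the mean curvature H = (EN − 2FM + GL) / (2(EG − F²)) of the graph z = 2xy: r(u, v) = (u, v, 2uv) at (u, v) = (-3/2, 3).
H = 9*sqrt(46)/529

With E = 4*v^2 + 1, F = 4*u*v, G = 4*u^2 + 1, L = 0, M = 2/sqrt(4*u^2 + 4*v^2 + 1), N = 0, assemble
  H = (EN − 2FM + GL) / (2(EG − F²)) = -8*u*v/(4*u^2 + 4*v^2 + 1)^(3/2).
At (u, v) = (-3/2, 3): H = 9*sqrt(46)/529.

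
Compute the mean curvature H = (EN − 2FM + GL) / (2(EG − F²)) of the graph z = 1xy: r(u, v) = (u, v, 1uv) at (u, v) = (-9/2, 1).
H = 36*sqrt(89)/7921

With E = v^2 + 1, F = u*v, G = u^2 + 1, L = 0, M = 1/sqrt(u^2 + v^2 + 1), N = 0, assemble
  H = (EN − 2FM + GL) / (2(EG − F²)) = -u*v/(u^2 + v^2 + 1)^(3/2).
At (u, v) = (-9/2, 1): H = 36*sqrt(89)/7921.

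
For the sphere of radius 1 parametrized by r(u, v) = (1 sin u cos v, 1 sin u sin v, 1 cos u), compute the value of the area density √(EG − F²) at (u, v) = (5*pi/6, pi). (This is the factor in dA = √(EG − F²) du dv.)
√(EG − F²)|_{(5*pi/6, pi)} = 1/2

E = 1, F = 0, G = sin(u)^2, so EG − F² = sin(u)^2. Taking the positive square root: √(EG − F²) = Abs(sin(u)). At (u, v) = (5*pi/6, pi): 1/2.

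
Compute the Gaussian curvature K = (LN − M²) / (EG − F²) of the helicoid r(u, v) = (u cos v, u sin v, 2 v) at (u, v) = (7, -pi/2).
K = -4/2809

Coefficients of the first fundamental form: E = 1, F = 0, G = u^2 + 4.
Coefficients of the second fundamental form: L = 0, M = -2/sqrt(u^2 + 4), N = 0.
Assemble K = (LN − M²)/(EG − F²) = -4/(u^2 + 4)^2. At (u, v) = (7, -pi/2): K = -4/2809.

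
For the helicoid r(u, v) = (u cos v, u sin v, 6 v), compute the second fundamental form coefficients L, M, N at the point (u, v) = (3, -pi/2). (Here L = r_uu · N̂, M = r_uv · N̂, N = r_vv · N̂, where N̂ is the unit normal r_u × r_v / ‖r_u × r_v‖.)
L = 0;  M = -2*sqrt(5)/5;  N = 0

Compute the unit normal N̂(u, v) = (6*sin(v)/sqrt(u^2 + 36), -6*cos(v)/sqrt(u^2 + 36), u/sqrt(u^2 + 36)), and the second partials r_uu, r_uv, r_vv. Take dot products:
  L(u, v) = r_uu · N̂ = 0,
  M(u, v) = r_uv · N̂ = -6/sqrt(u^2 + 36),
  N(u, v) = r_vv · N̂ = 0.
Evaluating at (u, v) = (3, -pi/2):
  L = 0, M = -2*sqrt(5)/5, N = 0.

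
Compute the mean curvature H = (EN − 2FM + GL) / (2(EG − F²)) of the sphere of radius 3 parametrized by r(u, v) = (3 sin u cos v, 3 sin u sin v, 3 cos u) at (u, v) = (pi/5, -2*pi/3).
H = -1/3

With E = 9, F = 0, G = 9*sin(u)^2, L = -3*sin(u)/Abs(sin(u)), M = 0, N = -3*sin(u)^3/Abs(sin(u)), assemble
  H = (EN − 2FM + GL) / (2(EG − F²)) = -sin(u)/(3*Abs(sin(u))).
At (u, v) = (pi/5, -2*pi/3): H = -1/3.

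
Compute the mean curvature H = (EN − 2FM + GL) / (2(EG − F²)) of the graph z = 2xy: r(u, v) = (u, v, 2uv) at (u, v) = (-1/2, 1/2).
H = 2*sqrt(3)/9

With E = 4*v^2 + 1, F = 4*u*v, G = 4*u^2 + 1, L = 0, M = 2/sqrt(4*u^2 + 4*v^2 + 1), N = 0, assemble
  H = (EN − 2FM + GL) / (2(EG − F²)) = -8*u*v/(4*u^2 + 4*v^2 + 1)^(3/2).
At (u, v) = (-1/2, 1/2): H = 2*sqrt(3)/9.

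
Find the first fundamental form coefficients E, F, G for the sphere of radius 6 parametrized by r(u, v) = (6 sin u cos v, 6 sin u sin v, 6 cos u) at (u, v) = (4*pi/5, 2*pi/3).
E = 36;  F = 0;  G = 45/2 - 9*sqrt(5)/2

Partials: r_u = (6*cos(u)*cos(v), 6*sin(v)*cos(u), -6*sin(u)), r_v = (-6*sin(u)*sin(v), 6*sin(u)*cos(v), 0). As functions of (u, v):
  E = r_u · r_u = 36,
  F = r_u · r_v = 0,
  G = r_v · r_v = 36*sin(u)^2.
Evaluating at (u, v) = (4*pi/5, 2*pi/3): E = 36, F = 0, G = 45/2 - 9*sqrt(5)/2.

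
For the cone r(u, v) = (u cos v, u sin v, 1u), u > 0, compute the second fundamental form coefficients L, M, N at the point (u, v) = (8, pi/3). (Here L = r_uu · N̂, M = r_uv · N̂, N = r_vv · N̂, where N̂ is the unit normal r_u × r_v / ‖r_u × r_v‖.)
L = 0;  M = 0;  N = 4*sqrt(2)

Compute the unit normal N̂(u, v) = (-sqrt(2)*u*cos(v)/(2*Abs(u)), -sqrt(2)*u*sin(v)/(2*Abs(u)), sqrt(2)*u/(2*Abs(u))), and the second partials r_uu, r_uv, r_vv. Take dot products:
  L(u, v) = r_uu · N̂ = 0,
  M(u, v) = r_uv · N̂ = 0,
  N(u, v) = r_vv · N̂ = sqrt(2)*u^2/(2*Abs(u)).
Evaluating at (u, v) = (8, pi/3):
  L = 0, M = 0, N = 4*sqrt(2).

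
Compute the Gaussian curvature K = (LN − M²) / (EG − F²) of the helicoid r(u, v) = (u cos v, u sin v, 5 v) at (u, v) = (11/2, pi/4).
K = -400/48841

Coefficients of the first fundamental form: E = 1, F = 0, G = u^2 + 25.
Coefficients of the second fundamental form: L = 0, M = -5/sqrt(u^2 + 25), N = 0.
Assemble K = (LN − M²)/(EG − F²) = -25/(u^2 + 25)^2. At (u, v) = (11/2, pi/4): K = -400/48841.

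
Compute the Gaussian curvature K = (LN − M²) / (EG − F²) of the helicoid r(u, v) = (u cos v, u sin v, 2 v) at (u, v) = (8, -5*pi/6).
K = -1/1156

Coefficients of the first fundamental form: E = 1, F = 0, G = u^2 + 4.
Coefficients of the second fundamental form: L = 0, M = -2/sqrt(u^2 + 4), N = 0.
Assemble K = (LN − M²)/(EG − F²) = -4/(u^2 + 4)^2. At (u, v) = (8, -5*pi/6): K = -1/1156.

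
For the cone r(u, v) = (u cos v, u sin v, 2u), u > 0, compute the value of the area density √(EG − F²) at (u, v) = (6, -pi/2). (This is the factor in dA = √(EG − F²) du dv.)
√(EG − F²)|_{(6, -pi/2)} = 6*sqrt(5)

E = 5, F = 0, G = u^2, so EG − F² = 5*u^2. Taking the positive square root: √(EG − F²) = sqrt(5)*Abs(u). At (u, v) = (6, -pi/2): 6*sqrt(5).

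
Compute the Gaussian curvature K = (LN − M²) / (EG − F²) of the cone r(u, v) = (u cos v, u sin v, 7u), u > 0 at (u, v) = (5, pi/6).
K = 0

Coefficients of the first fundamental form: E = 50, F = 0, G = u^2.
Coefficients of the second fundamental form: L = 0, M = 0, N = 7*sqrt(2)*u^2/(10*Abs(u)).
Assemble K = (LN − M²)/(EG − F²) = 0. At (u, v) = (5, pi/6): K = 0.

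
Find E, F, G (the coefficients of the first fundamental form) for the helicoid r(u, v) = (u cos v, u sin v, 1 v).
E = 1;  F = 0;  G = u^2 + 1

Compute partials: r_u = (cos(v), sin(v), 0), r_v = (-u*sin(v), u*cos(v), 1). Then
  E = r_u · r_u = 1,
  F = r_u · r_v = 0,
  G = r_v · r_v = u^2 + 1.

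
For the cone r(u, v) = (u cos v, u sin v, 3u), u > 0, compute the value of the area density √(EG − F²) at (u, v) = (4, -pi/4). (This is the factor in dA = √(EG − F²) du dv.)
√(EG − F²)|_{(4, -pi/4)} = 4*sqrt(10)

E = 10, F = 0, G = u^2, so EG − F² = 10*u^2. Taking the positive square root: √(EG − F²) = sqrt(10)*Abs(u). At (u, v) = (4, -pi/4): 4*sqrt(10).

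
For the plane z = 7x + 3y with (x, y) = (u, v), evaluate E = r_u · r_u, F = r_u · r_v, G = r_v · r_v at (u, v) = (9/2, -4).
E = 50;  F = 21;  G = 10

Partials: r_u = (1, 0, 7), r_v = (0, 1, 3). As functions of (u, v):
  E = r_u · r_u = 50,
  F = r_u · r_v = 21,
  G = r_v · r_v = 10.
Evaluating at (u, v) = (9/2, -4): E = 50, F = 21, G = 10.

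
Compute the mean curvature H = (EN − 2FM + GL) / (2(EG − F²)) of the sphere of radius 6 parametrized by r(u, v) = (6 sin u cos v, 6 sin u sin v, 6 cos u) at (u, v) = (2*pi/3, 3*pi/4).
H = -1/6

With E = 36, F = 0, G = 36*sin(u)^2, L = -6*sin(u)/Abs(sin(u)), M = 0, N = -6*sin(u)^3/Abs(sin(u)), assemble
  H = (EN − 2FM + GL) / (2(EG − F²)) = -sin(u)/(6*Abs(sin(u))).
At (u, v) = (2*pi/3, 3*pi/4): H = -1/6.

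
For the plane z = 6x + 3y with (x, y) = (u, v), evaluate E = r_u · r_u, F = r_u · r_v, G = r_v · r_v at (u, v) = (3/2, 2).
E = 37;  F = 18;  G = 10

Partials: r_u = (1, 0, 6), r_v = (0, 1, 3). As functions of (u, v):
  E = r_u · r_u = 37,
  F = r_u · r_v = 18,
  G = r_v · r_v = 10.
Evaluating at (u, v) = (3/2, 2): E = 37, F = 18, G = 10.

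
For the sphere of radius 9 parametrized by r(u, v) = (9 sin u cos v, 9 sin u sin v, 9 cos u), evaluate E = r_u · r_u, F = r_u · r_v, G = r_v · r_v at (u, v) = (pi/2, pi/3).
E = 81;  F = 0;  G = 81

Partials: r_u = (9*cos(u)*cos(v), 9*sin(v)*cos(u), -9*sin(u)), r_v = (-9*sin(u)*sin(v), 9*sin(u)*cos(v), 0). As functions of (u, v):
  E = r_u · r_u = 81,
  F = r_u · r_v = 0,
  G = r_v · r_v = 81*sin(u)^2.
Evaluating at (u, v) = (pi/2, pi/3): E = 81, F = 0, G = 81.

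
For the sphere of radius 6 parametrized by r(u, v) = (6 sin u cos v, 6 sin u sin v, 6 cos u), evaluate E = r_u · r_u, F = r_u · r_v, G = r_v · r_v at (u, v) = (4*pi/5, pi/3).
E = 36;  F = 0;  G = 45/2 - 9*sqrt(5)/2

Partials: r_u = (6*cos(u)*cos(v), 6*sin(v)*cos(u), -6*sin(u)), r_v = (-6*sin(u)*sin(v), 6*sin(u)*cos(v), 0). As functions of (u, v):
  E = r_u · r_u = 36,
  F = r_u · r_v = 0,
  G = r_v · r_v = 36*sin(u)^2.
Evaluating at (u, v) = (4*pi/5, pi/3): E = 36, F = 0, G = 45/2 - 9*sqrt(5)/2.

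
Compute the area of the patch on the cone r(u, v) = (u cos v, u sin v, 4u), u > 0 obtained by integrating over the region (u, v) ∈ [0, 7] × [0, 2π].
Area = 49*sqrt(17)*pi

Area = ∫∫ √(EG − F²) du dv with √(EG − F²) = sqrt(17)*Abs(u). Integrating over [0, 7] × [0, 2π] gives 49*sqrt(17)*pi.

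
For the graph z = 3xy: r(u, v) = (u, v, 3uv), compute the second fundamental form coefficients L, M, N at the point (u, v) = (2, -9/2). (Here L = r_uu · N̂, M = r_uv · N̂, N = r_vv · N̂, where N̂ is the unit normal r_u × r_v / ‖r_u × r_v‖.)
L = 0;  M = 6*sqrt(877)/877;  N = 0

Compute the unit normal N̂(u, v) = (-3*v/sqrt(9*u^2 + 9*v^2 + 1), -3*u/sqrt(9*u^2 + 9*v^2 + 1), 1/sqrt(9*u^2 + 9*v^2 + 1)), and the second partials r_uu, r_uv, r_vv. Take dot products:
  L(u, v) = r_uu · N̂ = 0,
  M(u, v) = r_uv · N̂ = 3/sqrt(9*u^2 + 9*v^2 + 1),
  N(u, v) = r_vv · N̂ = 0.
Evaluating at (u, v) = (2, -9/2):
  L = 0, M = 6*sqrt(877)/877, N = 0.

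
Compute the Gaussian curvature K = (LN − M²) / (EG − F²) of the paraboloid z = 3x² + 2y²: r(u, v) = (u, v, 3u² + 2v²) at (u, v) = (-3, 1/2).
K = 24/108241

Coefficients of the first fundamental form: E = 36*u^2 + 1, F = 24*u*v, G = 16*v^2 + 1.
Coefficients of the second fundamental form: L = 6/sqrt(36*u^2 + 16*v^2 + 1), M = 0, N = 4/sqrt(36*u^2 + 16*v^2 + 1).
Assemble K = (LN − M²)/(EG − F²) = 24/(1296*u^4 + 1152*u^2*v^2 + 72*u^2 + 256*v^4 + 32*v^2 + 1). At (u, v) = (-3, 1/2): K = 24/108241.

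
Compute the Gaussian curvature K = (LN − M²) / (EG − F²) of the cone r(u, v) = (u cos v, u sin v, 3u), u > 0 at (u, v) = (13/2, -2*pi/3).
K = 0

Coefficients of the first fundamental form: E = 10, F = 0, G = u^2.
Coefficients of the second fundamental form: L = 0, M = 0, N = 3*sqrt(10)*u^2/(10*Abs(u)).
Assemble K = (LN − M²)/(EG − F²) = 0. At (u, v) = (13/2, -2*pi/3): K = 0.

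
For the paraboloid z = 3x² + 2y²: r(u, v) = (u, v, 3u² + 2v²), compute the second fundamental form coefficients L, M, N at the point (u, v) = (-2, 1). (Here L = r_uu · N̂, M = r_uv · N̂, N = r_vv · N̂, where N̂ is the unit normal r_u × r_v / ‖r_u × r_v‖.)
L = 6*sqrt(161)/161;  M = 0;  N = 4*sqrt(161)/161

Compute the unit normal N̂(u, v) = (-6*u/sqrt(36*u^2 + 16*v^2 + 1), -4*v/sqrt(36*u^2 + 16*v^2 + 1), 1/sqrt(36*u^2 + 16*v^2 + 1)), and the second partials r_uu, r_uv, r_vv. Take dot products:
  L(u, v) = r_uu · N̂ = 6/sqrt(36*u^2 + 16*v^2 + 1),
  M(u, v) = r_uv · N̂ = 0,
  N(u, v) = r_vv · N̂ = 4/sqrt(36*u^2 + 16*v^2 + 1).
Evaluating at (u, v) = (-2, 1):
  L = 6*sqrt(161)/161, M = 0, N = 4*sqrt(161)/161.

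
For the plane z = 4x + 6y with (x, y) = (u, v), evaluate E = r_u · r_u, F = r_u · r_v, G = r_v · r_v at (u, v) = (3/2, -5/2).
E = 17;  F = 24;  G = 37

Partials: r_u = (1, 0, 4), r_v = (0, 1, 6). As functions of (u, v):
  E = r_u · r_u = 17,
  F = r_u · r_v = 24,
  G = r_v · r_v = 37.
Evaluating at (u, v) = (3/2, -5/2): E = 17, F = 24, G = 37.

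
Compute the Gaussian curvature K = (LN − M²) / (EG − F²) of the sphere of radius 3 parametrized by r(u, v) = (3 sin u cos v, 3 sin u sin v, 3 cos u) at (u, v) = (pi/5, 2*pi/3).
K = 1/9

Coefficients of the first fundamental form: E = 9, F = 0, G = 9*sin(u)^2.
Coefficients of the second fundamental form: L = -3*sin(u)/Abs(sin(u)), M = 0, N = -3*sin(u)^3/Abs(sin(u)).
Assemble K = (LN − M²)/(EG − F²) = 1/9. At (u, v) = (pi/5, 2*pi/3): K = 1/9.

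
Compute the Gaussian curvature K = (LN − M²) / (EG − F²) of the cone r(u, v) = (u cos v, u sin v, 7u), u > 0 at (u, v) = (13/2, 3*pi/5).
K = 0

Coefficients of the first fundamental form: E = 50, F = 0, G = u^2.
Coefficients of the second fundamental form: L = 0, M = 0, N = 7*sqrt(2)*u^2/(10*Abs(u)).
Assemble K = (LN − M²)/(EG − F²) = 0. At (u, v) = (13/2, 3*pi/5): K = 0.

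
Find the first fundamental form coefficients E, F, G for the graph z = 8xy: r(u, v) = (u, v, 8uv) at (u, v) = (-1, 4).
E = 1025;  F = -256;  G = 65

Partials: r_u = (1, 0, 8*v), r_v = (0, 1, 8*u). As functions of (u, v):
  E = r_u · r_u = 64*v^2 + 1,
  F = r_u · r_v = 64*u*v,
  G = r_v · r_v = 64*u^2 + 1.
Evaluating at (u, v) = (-1, 4): E = 1025, F = -256, G = 65.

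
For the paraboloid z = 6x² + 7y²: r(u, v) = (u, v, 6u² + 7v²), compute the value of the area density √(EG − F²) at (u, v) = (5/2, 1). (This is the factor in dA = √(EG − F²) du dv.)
√(EG − F²)|_{(5/2, 1)} = sqrt(1097)

E = 144*u^2 + 1, F = 168*u*v, G = 196*v^2 + 1, so EG − F² = 144*u^2 + 196*v^2 + 1. Taking the positive square root: √(EG − F²) = sqrt(144*u^2 + 196*v^2 + 1). At (u, v) = (5/2, 1): sqrt(1097).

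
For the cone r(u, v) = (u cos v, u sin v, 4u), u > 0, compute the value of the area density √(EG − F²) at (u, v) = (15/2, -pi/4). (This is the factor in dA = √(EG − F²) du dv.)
√(EG − F²)|_{(15/2, -pi/4)} = 15*sqrt(17)/2

E = 17, F = 0, G = u^2, so EG − F² = 17*u^2. Taking the positive square root: √(EG − F²) = sqrt(17)*Abs(u). At (u, v) = (15/2, -pi/4): 15*sqrt(17)/2.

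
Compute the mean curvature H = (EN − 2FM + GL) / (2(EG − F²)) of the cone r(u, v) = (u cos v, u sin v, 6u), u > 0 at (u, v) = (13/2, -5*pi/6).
H = 6*sqrt(37)/481

With E = 37, F = 0, G = u^2, L = 0, M = 0, N = 6*sqrt(37)*u^2/(37*Abs(u)), assemble
  H = (EN − 2FM + GL) / (2(EG − F²)) = 3*sqrt(37)/(37*Abs(u)).
At (u, v) = (13/2, -5*pi/6): H = 6*sqrt(37)/481.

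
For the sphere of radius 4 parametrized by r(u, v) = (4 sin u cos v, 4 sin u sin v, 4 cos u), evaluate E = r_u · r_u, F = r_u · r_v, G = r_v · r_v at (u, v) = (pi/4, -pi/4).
E = 16;  F = 0;  G = 8

Partials: r_u = (4*cos(u)*cos(v), 4*sin(v)*cos(u), -4*sin(u)), r_v = (-4*sin(u)*sin(v), 4*sin(u)*cos(v), 0). As functions of (u, v):
  E = r_u · r_u = 16,
  F = r_u · r_v = 0,
  G = r_v · r_v = 16*sin(u)^2.
Evaluating at (u, v) = (pi/4, -pi/4): E = 16, F = 0, G = 8.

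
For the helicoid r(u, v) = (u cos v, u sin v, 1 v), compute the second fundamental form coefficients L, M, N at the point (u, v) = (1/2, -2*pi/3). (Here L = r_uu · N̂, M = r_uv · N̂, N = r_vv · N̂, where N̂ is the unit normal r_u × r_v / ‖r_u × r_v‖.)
L = 0;  M = -2*sqrt(5)/5;  N = 0

Compute the unit normal N̂(u, v) = (sin(v)/sqrt(u^2 + 1), -cos(v)/sqrt(u^2 + 1), u/sqrt(u^2 + 1)), and the second partials r_uu, r_uv, r_vv. Take dot products:
  L(u, v) = r_uu · N̂ = 0,
  M(u, v) = r_uv · N̂ = -1/sqrt(u^2 + 1),
  N(u, v) = r_vv · N̂ = 0.
Evaluating at (u, v) = (1/2, -2*pi/3):
  L = 0, M = -2*sqrt(5)/5, N = 0.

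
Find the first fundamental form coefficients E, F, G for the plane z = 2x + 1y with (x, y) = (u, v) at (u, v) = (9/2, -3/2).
E = 5;  F = 2;  G = 2

Partials: r_u = (1, 0, 2), r_v = (0, 1, 1). As functions of (u, v):
  E = r_u · r_u = 5,
  F = r_u · r_v = 2,
  G = r_v · r_v = 2.
Evaluating at (u, v) = (9/2, -3/2): E = 5, F = 2, G = 2.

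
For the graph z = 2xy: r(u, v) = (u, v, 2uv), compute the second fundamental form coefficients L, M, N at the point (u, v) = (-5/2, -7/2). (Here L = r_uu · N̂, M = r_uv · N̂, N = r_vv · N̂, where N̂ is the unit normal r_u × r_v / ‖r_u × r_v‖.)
L = 0;  M = 2*sqrt(3)/15;  N = 0

Compute the unit normal N̂(u, v) = (-2*v/sqrt(4*u^2 + 4*v^2 + 1), -2*u/sqrt(4*u^2 + 4*v^2 + 1), 1/sqrt(4*u^2 + 4*v^2 + 1)), and the second partials r_uu, r_uv, r_vv. Take dot products:
  L(u, v) = r_uu · N̂ = 0,
  M(u, v) = r_uv · N̂ = 2/sqrt(4*u^2 + 4*v^2 + 1),
  N(u, v) = r_vv · N̂ = 0.
Evaluating at (u, v) = (-5/2, -7/2):
  L = 0, M = 2*sqrt(3)/15, N = 0.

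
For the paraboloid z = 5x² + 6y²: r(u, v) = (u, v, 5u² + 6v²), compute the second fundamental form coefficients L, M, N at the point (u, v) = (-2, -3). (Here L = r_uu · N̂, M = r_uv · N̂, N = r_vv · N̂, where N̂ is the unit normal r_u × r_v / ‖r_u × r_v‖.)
L = 10*sqrt(1697)/1697;  M = 0;  N = 12*sqrt(1697)/1697

Compute the unit normal N̂(u, v) = (-10*u/sqrt(100*u^2 + 144*v^2 + 1), -12*v/sqrt(100*u^2 + 144*v^2 + 1), 1/sqrt(100*u^2 + 144*v^2 + 1)), and the second partials r_uu, r_uv, r_vv. Take dot products:
  L(u, v) = r_uu · N̂ = 10/sqrt(100*u^2 + 144*v^2 + 1),
  M(u, v) = r_uv · N̂ = 0,
  N(u, v) = r_vv · N̂ = 12/sqrt(100*u^2 + 144*v^2 + 1).
Evaluating at (u, v) = (-2, -3):
  L = 10*sqrt(1697)/1697, M = 0, N = 12*sqrt(1697)/1697.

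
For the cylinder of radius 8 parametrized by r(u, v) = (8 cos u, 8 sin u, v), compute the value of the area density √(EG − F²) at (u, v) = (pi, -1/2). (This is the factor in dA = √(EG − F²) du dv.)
√(EG − F²)|_{(pi, -1/2)} = 8

E = 64, F = 0, G = 1, so EG − F² = 64. Taking the positive square root: √(EG − F²) = 8. At (u, v) = (pi, -1/2): 8.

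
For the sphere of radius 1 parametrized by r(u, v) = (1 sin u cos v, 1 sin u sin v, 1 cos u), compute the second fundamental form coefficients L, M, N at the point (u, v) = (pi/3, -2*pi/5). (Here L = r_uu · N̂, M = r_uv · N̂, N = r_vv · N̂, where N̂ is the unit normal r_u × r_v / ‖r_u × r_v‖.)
L = -1;  M = 0;  N = -3/4

Compute the unit normal N̂(u, v) = (sin(u)^2*cos(v)/Abs(sin(u)), sin(u)^2*sin(v)/Abs(sin(u)), sin(2*u)/(2*Abs(sin(u)))), and the second partials r_uu, r_uv, r_vv. Take dot products:
  L(u, v) = r_uu · N̂ = -sin(u)/Abs(sin(u)),
  M(u, v) = r_uv · N̂ = 0,
  N(u, v) = r_vv · N̂ = -sin(u)^3/Abs(sin(u)).
Evaluating at (u, v) = (pi/3, -2*pi/5):
  L = -1, M = 0, N = -3/4.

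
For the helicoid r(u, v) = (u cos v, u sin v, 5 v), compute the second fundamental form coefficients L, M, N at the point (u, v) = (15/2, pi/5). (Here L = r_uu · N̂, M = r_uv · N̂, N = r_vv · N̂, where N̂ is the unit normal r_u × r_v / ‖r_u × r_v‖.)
L = 0;  M = -2*sqrt(13)/13;  N = 0

Compute the unit normal N̂(u, v) = (5*sin(v)/sqrt(u^2 + 25), -5*cos(v)/sqrt(u^2 + 25), u/sqrt(u^2 + 25)), and the second partials r_uu, r_uv, r_vv. Take dot products:
  L(u, v) = r_uu · N̂ = 0,
  M(u, v) = r_uv · N̂ = -5/sqrt(u^2 + 25),
  N(u, v) = r_vv · N̂ = 0.
Evaluating at (u, v) = (15/2, pi/5):
  L = 0, M = -2*sqrt(13)/13, N = 0.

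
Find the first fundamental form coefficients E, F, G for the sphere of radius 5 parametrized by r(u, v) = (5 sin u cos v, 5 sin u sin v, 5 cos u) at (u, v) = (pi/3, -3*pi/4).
E = 25;  F = 0;  G = 75/4

Partials: r_u = (5*cos(u)*cos(v), 5*sin(v)*cos(u), -5*sin(u)), r_v = (-5*sin(u)*sin(v), 5*sin(u)*cos(v), 0). As functions of (u, v):
  E = r_u · r_u = 25,
  F = r_u · r_v = 0,
  G = r_v · r_v = 25*sin(u)^2.
Evaluating at (u, v) = (pi/3, -3*pi/4): E = 25, F = 0, G = 75/4.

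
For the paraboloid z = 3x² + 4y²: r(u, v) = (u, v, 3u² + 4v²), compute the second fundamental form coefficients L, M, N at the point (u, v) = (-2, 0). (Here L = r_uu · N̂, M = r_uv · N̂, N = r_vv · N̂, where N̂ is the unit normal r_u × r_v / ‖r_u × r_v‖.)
L = 6*sqrt(145)/145;  M = 0;  N = 8*sqrt(145)/145

Compute the unit normal N̂(u, v) = (-6*u/sqrt(36*u^2 + 64*v^2 + 1), -8*v/sqrt(36*u^2 + 64*v^2 + 1), 1/sqrt(36*u^2 + 64*v^2 + 1)), and the second partials r_uu, r_uv, r_vv. Take dot products:
  L(u, v) = r_uu · N̂ = 6/sqrt(36*u^2 + 64*v^2 + 1),
  M(u, v) = r_uv · N̂ = 0,
  N(u, v) = r_vv · N̂ = 8/sqrt(36*u^2 + 64*v^2 + 1).
Evaluating at (u, v) = (-2, 0):
  L = 6*sqrt(145)/145, M = 0, N = 8*sqrt(145)/145.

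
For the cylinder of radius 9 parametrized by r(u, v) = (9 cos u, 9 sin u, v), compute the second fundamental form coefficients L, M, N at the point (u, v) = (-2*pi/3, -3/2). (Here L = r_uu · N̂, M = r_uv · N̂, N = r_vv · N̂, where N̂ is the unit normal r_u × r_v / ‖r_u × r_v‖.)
L = -9;  M = 0;  N = 0

Compute the unit normal N̂(u, v) = (cos(u), sin(u), 0), and the second partials r_uu, r_uv, r_vv. Take dot products:
  L(u, v) = r_uu · N̂ = -9,
  M(u, v) = r_uv · N̂ = 0,
  N(u, v) = r_vv · N̂ = 0.
Evaluating at (u, v) = (-2*pi/3, -3/2):
  L = -9, M = 0, N = 0.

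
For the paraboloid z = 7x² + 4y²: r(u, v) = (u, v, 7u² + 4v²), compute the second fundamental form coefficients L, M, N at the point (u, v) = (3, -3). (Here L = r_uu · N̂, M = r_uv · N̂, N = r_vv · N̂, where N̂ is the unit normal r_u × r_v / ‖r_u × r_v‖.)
L = 14*sqrt(2341)/2341;  M = 0;  N = 8*sqrt(2341)/2341

Compute the unit normal N̂(u, v) = (-14*u/sqrt(196*u^2 + 64*v^2 + 1), -8*v/sqrt(196*u^2 + 64*v^2 + 1), 1/sqrt(196*u^2 + 64*v^2 + 1)), and the second partials r_uu, r_uv, r_vv. Take dot products:
  L(u, v) = r_uu · N̂ = 14/sqrt(196*u^2 + 64*v^2 + 1),
  M(u, v) = r_uv · N̂ = 0,
  N(u, v) = r_vv · N̂ = 8/sqrt(196*u^2 + 64*v^2 + 1).
Evaluating at (u, v) = (3, -3):
  L = 14*sqrt(2341)/2341, M = 0, N = 8*sqrt(2341)/2341.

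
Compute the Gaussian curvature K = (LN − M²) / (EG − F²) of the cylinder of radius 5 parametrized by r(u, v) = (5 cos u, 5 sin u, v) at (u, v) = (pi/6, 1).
K = 0

Coefficients of the first fundamental form: E = 25, F = 0, G = 1.
Coefficients of the second fundamental form: L = -5, M = 0, N = 0.
Assemble K = (LN − M²)/(EG − F²) = 0. At (u, v) = (pi/6, 1): K = 0.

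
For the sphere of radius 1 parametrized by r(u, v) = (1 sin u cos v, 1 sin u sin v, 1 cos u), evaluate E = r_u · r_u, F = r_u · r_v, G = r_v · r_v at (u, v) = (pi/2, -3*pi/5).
E = 1;  F = 0;  G = 1

Partials: r_u = (cos(u)*cos(v), sin(v)*cos(u), -sin(u)), r_v = (-sin(u)*sin(v), sin(u)*cos(v), 0). As functions of (u, v):
  E = r_u · r_u = 1,
  F = r_u · r_v = 0,
  G = r_v · r_v = sin(u)^2.
Evaluating at (u, v) = (pi/2, -3*pi/5): E = 1, F = 0, G = 1.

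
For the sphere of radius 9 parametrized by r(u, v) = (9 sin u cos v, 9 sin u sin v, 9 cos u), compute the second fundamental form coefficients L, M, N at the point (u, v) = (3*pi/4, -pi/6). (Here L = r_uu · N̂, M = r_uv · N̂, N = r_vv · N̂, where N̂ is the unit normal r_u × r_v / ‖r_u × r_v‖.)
L = -9;  M = 0;  N = -9/2

Compute the unit normal N̂(u, v) = (sin(u)^2*cos(v)/Abs(sin(u)), sin(u)^2*sin(v)/Abs(sin(u)), sin(2*u)/(2*Abs(sin(u)))), and the second partials r_uu, r_uv, r_vv. Take dot products:
  L(u, v) = r_uu · N̂ = -9*sin(u)/Abs(sin(u)),
  M(u, v) = r_uv · N̂ = 0,
  N(u, v) = r_vv · N̂ = -9*sin(u)^3/Abs(sin(u)).
Evaluating at (u, v) = (3*pi/4, -pi/6):
  L = -9, M = 0, N = -9/2.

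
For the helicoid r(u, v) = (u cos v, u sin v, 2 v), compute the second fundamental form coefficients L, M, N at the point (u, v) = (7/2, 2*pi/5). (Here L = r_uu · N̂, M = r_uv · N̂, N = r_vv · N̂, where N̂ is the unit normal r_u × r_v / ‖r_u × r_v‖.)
L = 0;  M = -4*sqrt(65)/65;  N = 0

Compute the unit normal N̂(u, v) = (2*sin(v)/sqrt(u^2 + 4), -2*cos(v)/sqrt(u^2 + 4), u/sqrt(u^2 + 4)), and the second partials r_uu, r_uv, r_vv. Take dot products:
  L(u, v) = r_uu · N̂ = 0,
  M(u, v) = r_uv · N̂ = -2/sqrt(u^2 + 4),
  N(u, v) = r_vv · N̂ = 0.
Evaluating at (u, v) = (7/2, 2*pi/5):
  L = 0, M = -4*sqrt(65)/65, N = 0.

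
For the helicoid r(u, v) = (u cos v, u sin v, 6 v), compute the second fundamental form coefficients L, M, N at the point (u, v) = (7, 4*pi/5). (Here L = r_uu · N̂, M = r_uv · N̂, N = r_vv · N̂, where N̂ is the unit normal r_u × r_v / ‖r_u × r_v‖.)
L = 0;  M = -6*sqrt(85)/85;  N = 0

Compute the unit normal N̂(u, v) = (6*sin(v)/sqrt(u^2 + 36), -6*cos(v)/sqrt(u^2 + 36), u/sqrt(u^2 + 36)), and the second partials r_uu, r_uv, r_vv. Take dot products:
  L(u, v) = r_uu · N̂ = 0,
  M(u, v) = r_uv · N̂ = -6/sqrt(u^2 + 36),
  N(u, v) = r_vv · N̂ = 0.
Evaluating at (u, v) = (7, 4*pi/5):
  L = 0, M = -6*sqrt(85)/85, N = 0.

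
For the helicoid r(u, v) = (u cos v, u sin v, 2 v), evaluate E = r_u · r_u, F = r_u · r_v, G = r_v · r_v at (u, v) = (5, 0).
E = 1;  F = 0;  G = 29

Partials: r_u = (cos(v), sin(v), 0), r_v = (-u*sin(v), u*cos(v), 2). As functions of (u, v):
  E = r_u · r_u = 1,
  F = r_u · r_v = 0,
  G = r_v · r_v = u^2 + 4.
Evaluating at (u, v) = (5, 0): E = 1, F = 0, G = 29.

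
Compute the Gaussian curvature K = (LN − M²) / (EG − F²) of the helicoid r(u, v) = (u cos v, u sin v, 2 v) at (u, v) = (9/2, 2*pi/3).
K = -64/9409

Coefficients of the first fundamental form: E = 1, F = 0, G = u^2 + 4.
Coefficients of the second fundamental form: L = 0, M = -2/sqrt(u^2 + 4), N = 0.
Assemble K = (LN − M²)/(EG − F²) = -4/(u^2 + 4)^2. At (u, v) = (9/2, 2*pi/3): K = -64/9409.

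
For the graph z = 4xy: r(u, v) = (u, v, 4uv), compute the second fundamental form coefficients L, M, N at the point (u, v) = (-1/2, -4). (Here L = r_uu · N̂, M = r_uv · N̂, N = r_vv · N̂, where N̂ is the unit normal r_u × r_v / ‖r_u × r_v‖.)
L = 0;  M = 4*sqrt(29)/87;  N = 0

Compute the unit normal N̂(u, v) = (-4*v/sqrt(16*u^2 + 16*v^2 + 1), -4*u/sqrt(16*u^2 + 16*v^2 + 1), 1/sqrt(16*u^2 + 16*v^2 + 1)), and the second partials r_uu, r_uv, r_vv. Take dot products:
  L(u, v) = r_uu · N̂ = 0,
  M(u, v) = r_uv · N̂ = 4/sqrt(16*u^2 + 16*v^2 + 1),
  N(u, v) = r_vv · N̂ = 0.
Evaluating at (u, v) = (-1/2, -4):
  L = 0, M = 4*sqrt(29)/87, N = 0.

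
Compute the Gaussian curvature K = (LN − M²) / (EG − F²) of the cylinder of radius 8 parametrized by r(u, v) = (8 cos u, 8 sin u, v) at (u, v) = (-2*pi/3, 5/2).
K = 0

Coefficients of the first fundamental form: E = 64, F = 0, G = 1.
Coefficients of the second fundamental form: L = -8, M = 0, N = 0.
Assemble K = (LN − M²)/(EG − F²) = 0. At (u, v) = (-2*pi/3, 5/2): K = 0.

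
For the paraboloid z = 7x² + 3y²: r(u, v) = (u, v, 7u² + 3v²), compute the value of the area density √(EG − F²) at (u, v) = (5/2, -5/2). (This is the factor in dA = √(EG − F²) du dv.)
√(EG − F²)|_{(5/2, -5/2)} = sqrt(1451)

E = 196*u^2 + 1, F = 84*u*v, G = 36*v^2 + 1, so EG − F² = 196*u^2 + 36*v^2 + 1. Taking the positive square root: √(EG − F²) = sqrt(196*u^2 + 36*v^2 + 1). At (u, v) = (5/2, -5/2): sqrt(1451).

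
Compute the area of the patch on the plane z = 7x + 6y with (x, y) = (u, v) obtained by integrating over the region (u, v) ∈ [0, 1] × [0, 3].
Area = 3*sqrt(86)

Area = ∫∫ √(EG − F²) du dv with √(EG − F²) = sqrt(86). Integrating over [0, 1] × [0, 3] gives 3*sqrt(86).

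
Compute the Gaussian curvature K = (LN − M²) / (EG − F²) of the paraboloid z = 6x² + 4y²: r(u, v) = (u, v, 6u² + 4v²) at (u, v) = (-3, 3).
K = 96/3508129

Coefficients of the first fundamental form: E = 144*u^2 + 1, F = 96*u*v, G = 64*v^2 + 1.
Coefficients of the second fundamental form: L = 12/sqrt(144*u^2 + 64*v^2 + 1), M = 0, N = 8/sqrt(144*u^2 + 64*v^2 + 1).
Assemble K = (LN − M²)/(EG − F²) = 96/(20736*u^4 + 18432*u^2*v^2 + 288*u^2 + 4096*v^4 + 128*v^2 + 1). At (u, v) = (-3, 3): K = 96/3508129.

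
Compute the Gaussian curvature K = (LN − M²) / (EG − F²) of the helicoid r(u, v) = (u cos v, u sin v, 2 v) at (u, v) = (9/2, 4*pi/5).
K = -64/9409

Coefficients of the first fundamental form: E = 1, F = 0, G = u^2 + 4.
Coefficients of the second fundamental form: L = 0, M = -2/sqrt(u^2 + 4), N = 0.
Assemble K = (LN − M²)/(EG − F²) = -4/(u^2 + 4)^2. At (u, v) = (9/2, 4*pi/5): K = -64/9409.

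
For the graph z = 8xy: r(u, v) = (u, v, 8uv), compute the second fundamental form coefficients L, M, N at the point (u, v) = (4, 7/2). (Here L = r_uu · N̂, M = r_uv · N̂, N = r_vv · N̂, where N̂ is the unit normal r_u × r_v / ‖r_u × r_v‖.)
L = 0;  M = 8*sqrt(201)/603;  N = 0

Compute the unit normal N̂(u, v) = (-8*v/sqrt(64*u^2 + 64*v^2 + 1), -8*u/sqrt(64*u^2 + 64*v^2 + 1), 1/sqrt(64*u^2 + 64*v^2 + 1)), and the second partials r_uu, r_uv, r_vv. Take dot products:
  L(u, v) = r_uu · N̂ = 0,
  M(u, v) = r_uv · N̂ = 8/sqrt(64*u^2 + 64*v^2 + 1),
  N(u, v) = r_vv · N̂ = 0.
Evaluating at (u, v) = (4, 7/2):
  L = 0, M = 8*sqrt(201)/603, N = 0.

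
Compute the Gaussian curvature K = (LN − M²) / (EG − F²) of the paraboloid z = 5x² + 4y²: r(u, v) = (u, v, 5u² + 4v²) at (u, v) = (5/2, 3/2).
K = 4/29645

Coefficients of the first fundamental form: E = 100*u^2 + 1, F = 80*u*v, G = 64*v^2 + 1.
Coefficients of the second fundamental form: L = 10/sqrt(100*u^2 + 64*v^2 + 1), M = 0, N = 8/sqrt(100*u^2 + 64*v^2 + 1).
Assemble K = (LN − M²)/(EG − F²) = 80/(10000*u^4 + 12800*u^2*v^2 + 200*u^2 + 4096*v^4 + 128*v^2 + 1). At (u, v) = (5/2, 3/2): K = 4/29645.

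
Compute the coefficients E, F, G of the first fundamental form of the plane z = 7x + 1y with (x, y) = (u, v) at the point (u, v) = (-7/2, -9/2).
E = 50;  F = 7;  G = 2

Partials: r_u = (1, 0, 7), r_v = (0, 1, 1). As functions of (u, v):
  E = r_u · r_u = 50,
  F = r_u · r_v = 7,
  G = r_v · r_v = 2.
Evaluating at (u, v) = (-7/2, -9/2): E = 50, F = 7, G = 2.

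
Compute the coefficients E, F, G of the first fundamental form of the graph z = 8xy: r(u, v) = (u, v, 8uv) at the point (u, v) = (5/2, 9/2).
E = 1297;  F = 720;  G = 401

Partials: r_u = (1, 0, 8*v), r_v = (0, 1, 8*u). As functions of (u, v):
  E = r_u · r_u = 64*v^2 + 1,
  F = r_u · r_v = 64*u*v,
  G = r_v · r_v = 64*u^2 + 1.
Evaluating at (u, v) = (5/2, 9/2): E = 1297, F = 720, G = 401.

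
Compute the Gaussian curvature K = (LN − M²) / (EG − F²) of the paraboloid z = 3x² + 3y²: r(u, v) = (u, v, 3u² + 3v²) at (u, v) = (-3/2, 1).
K = 9/3481

Coefficients of the first fundamental form: E = 36*u^2 + 1, F = 36*u*v, G = 36*v^2 + 1.
Coefficients of the second fundamental form: L = 6/sqrt(36*u^2 + 36*v^2 + 1), M = 0, N = 6/sqrt(36*u^2 + 36*v^2 + 1).
Assemble K = (LN − M²)/(EG − F²) = 36/(1296*u^4 + 2592*u^2*v^2 + 72*u^2 + 1296*v^4 + 72*v^2 + 1). At (u, v) = (-3/2, 1): K = 9/3481.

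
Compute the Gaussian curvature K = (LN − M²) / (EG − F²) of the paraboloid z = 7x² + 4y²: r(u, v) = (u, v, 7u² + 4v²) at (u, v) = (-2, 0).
K = 112/616225

Coefficients of the first fundamental form: E = 196*u^2 + 1, F = 112*u*v, G = 64*v^2 + 1.
Coefficients of the second fundamental form: L = 14/sqrt(196*u^2 + 64*v^2 + 1), M = 0, N = 8/sqrt(196*u^2 + 64*v^2 + 1).
Assemble K = (LN − M²)/(EG − F²) = 112/(38416*u^4 + 25088*u^2*v^2 + 392*u^2 + 4096*v^4 + 128*v^2 + 1). At (u, v) = (-2, 0): K = 112/616225.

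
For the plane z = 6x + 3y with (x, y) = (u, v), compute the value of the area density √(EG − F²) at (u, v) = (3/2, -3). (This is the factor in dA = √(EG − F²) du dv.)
√(EG − F²)|_{(3/2, -3)} = sqrt(46)

E = 37, F = 18, G = 10, so EG − F² = 46. Taking the positive square root: √(EG − F²) = sqrt(46). At (u, v) = (3/2, -3): sqrt(46).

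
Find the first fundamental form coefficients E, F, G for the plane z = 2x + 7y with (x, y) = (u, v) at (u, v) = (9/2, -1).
E = 5;  F = 14;  G = 50

Partials: r_u = (1, 0, 2), r_v = (0, 1, 7). As functions of (u, v):
  E = r_u · r_u = 5,
  F = r_u · r_v = 14,
  G = r_v · r_v = 50.
Evaluating at (u, v) = (9/2, -1): E = 5, F = 14, G = 50.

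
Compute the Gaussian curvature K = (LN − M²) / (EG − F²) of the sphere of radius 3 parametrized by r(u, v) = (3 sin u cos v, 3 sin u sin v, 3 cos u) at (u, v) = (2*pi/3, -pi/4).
K = 1/9

Coefficients of the first fundamental form: E = 9, F = 0, G = 9*sin(u)^2.
Coefficients of the second fundamental form: L = -3*sin(u)/Abs(sin(u)), M = 0, N = -3*sin(u)^3/Abs(sin(u)).
Assemble K = (LN − M²)/(EG − F²) = 1/9. At (u, v) = (2*pi/3, -pi/4): K = 1/9.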